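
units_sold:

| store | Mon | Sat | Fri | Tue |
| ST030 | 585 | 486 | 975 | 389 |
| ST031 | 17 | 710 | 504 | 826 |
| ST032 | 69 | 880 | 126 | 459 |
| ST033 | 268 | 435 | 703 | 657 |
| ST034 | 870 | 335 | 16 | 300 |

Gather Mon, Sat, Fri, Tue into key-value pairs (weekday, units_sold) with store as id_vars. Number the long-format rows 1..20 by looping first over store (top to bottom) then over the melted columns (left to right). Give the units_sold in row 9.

20 rows total (5 × 4). Row 9: index ⌊(9-1)/4⌋ = 2 into store → ST032; (9-1) mod 4 = 0 into the melted columns → Mon.
So row 9 is (ST032, Mon, 69); units_sold = 69.

69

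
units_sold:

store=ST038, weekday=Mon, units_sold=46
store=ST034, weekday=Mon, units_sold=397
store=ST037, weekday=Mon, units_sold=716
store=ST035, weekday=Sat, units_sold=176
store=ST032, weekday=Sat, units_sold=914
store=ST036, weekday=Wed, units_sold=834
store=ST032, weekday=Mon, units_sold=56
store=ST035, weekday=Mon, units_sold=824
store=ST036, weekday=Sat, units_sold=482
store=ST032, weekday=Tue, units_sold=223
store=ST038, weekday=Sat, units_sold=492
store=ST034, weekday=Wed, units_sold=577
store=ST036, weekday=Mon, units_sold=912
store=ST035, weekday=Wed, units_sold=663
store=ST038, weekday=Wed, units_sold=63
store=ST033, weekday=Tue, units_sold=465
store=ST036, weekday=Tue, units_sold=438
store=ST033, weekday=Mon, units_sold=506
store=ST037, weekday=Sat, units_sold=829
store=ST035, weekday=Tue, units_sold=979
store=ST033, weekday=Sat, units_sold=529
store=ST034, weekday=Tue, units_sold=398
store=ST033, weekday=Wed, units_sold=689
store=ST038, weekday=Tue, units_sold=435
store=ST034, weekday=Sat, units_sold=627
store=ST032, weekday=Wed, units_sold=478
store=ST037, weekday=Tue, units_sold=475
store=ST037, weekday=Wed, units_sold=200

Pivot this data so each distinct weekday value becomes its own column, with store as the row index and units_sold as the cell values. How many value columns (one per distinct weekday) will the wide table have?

4

4 distinct weekday values: Wed, Tue, Sat, Mon.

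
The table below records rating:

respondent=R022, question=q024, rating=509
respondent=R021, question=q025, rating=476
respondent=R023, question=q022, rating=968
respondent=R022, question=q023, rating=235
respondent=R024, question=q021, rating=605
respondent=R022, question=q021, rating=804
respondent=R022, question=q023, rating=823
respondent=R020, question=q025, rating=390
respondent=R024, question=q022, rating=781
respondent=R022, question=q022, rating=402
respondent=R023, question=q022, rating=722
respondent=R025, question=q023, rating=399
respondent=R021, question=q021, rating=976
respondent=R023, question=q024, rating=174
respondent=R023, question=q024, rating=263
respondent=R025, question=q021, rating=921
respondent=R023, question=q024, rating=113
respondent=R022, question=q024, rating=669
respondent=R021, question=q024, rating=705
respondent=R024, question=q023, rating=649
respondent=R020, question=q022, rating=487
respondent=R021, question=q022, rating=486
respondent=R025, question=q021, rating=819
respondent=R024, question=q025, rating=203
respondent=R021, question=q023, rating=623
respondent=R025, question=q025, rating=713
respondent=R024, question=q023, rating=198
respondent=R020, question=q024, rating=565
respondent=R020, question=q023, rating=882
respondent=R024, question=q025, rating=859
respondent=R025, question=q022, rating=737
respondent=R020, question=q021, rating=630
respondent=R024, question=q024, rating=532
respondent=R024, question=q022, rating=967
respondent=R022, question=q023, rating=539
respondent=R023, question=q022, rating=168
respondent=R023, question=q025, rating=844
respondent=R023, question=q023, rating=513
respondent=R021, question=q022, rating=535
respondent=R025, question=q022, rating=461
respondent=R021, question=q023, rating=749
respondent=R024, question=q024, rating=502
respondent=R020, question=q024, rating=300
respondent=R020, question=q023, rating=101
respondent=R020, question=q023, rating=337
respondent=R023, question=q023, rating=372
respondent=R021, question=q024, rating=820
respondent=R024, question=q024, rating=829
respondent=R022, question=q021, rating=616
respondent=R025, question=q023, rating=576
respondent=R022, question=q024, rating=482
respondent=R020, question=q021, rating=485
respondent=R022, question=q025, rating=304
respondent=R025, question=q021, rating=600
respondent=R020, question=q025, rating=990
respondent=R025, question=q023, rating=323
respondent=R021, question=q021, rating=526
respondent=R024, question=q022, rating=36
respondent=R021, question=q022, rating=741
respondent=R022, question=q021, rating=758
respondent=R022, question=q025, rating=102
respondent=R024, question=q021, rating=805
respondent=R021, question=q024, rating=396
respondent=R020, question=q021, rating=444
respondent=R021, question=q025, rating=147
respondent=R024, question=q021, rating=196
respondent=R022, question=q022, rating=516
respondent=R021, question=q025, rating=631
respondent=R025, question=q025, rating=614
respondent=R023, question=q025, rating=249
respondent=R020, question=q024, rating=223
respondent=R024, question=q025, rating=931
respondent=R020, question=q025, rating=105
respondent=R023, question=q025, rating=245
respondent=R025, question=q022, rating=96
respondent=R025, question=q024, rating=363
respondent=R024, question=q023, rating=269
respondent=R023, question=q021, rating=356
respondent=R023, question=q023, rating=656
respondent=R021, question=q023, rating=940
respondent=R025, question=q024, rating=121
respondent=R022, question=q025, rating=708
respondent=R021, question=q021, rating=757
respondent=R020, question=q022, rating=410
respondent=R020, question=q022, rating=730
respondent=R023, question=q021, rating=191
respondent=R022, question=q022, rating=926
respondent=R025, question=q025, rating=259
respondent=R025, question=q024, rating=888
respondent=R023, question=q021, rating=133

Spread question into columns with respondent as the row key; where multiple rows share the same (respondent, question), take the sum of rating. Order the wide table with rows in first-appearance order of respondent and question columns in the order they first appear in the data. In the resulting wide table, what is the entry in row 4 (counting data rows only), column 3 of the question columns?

With rows in first-appearance order of respondent, row 4 is respondent=R024. question columns in first-appearance order: q024, q025, q022, q023, q021; column 3 is q022.
Long rows with respondent=R024, question=q022: 781 + 967 + 36 = 1784.

1784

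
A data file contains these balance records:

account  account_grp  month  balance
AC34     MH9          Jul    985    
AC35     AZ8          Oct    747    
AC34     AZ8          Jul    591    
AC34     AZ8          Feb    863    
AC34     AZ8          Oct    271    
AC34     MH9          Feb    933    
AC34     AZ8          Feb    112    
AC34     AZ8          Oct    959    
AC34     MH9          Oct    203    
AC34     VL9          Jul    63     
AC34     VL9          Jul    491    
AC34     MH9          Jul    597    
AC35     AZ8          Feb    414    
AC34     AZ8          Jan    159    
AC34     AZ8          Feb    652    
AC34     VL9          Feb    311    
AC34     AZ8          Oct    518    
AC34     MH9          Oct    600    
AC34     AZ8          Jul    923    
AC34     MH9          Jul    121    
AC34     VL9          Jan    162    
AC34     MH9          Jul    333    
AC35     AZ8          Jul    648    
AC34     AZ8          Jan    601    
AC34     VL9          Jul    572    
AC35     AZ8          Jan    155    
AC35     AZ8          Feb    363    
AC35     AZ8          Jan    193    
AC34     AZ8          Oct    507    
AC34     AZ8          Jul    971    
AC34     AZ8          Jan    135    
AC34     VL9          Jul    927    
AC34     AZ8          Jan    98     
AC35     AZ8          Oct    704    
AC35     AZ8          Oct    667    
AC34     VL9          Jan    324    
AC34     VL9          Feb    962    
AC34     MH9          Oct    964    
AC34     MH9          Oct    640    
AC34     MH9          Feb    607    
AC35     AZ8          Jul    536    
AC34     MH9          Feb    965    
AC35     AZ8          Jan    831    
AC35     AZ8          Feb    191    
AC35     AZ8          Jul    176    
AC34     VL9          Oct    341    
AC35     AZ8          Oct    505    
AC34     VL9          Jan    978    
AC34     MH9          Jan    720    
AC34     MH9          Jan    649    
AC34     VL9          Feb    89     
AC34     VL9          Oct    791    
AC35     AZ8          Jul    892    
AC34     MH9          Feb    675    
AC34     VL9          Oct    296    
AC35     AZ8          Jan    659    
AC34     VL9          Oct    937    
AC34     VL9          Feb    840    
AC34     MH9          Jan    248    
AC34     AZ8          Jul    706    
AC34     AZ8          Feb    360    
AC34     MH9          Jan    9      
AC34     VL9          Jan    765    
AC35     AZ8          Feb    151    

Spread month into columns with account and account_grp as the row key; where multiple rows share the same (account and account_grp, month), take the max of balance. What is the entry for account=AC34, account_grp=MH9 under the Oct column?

Rows with account=AC34, account_grp=MH9 and month=Oct: balance values are 203, 600, 964, 640.
max(203, 600, 964, 640) = 964.

964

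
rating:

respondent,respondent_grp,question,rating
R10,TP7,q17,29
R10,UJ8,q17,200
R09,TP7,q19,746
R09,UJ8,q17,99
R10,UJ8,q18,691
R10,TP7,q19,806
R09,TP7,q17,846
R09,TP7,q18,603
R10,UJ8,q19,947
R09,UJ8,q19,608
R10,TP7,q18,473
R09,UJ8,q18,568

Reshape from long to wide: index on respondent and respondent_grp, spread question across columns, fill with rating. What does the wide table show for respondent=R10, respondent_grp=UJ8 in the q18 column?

691

Wide layout: rows indexed by respondent and respondent_grp, columns are the 3 distinct question values (q17, q19, q18).
Cell (respondent=R10, respondent_grp=UJ8, question=q18) draws from the long row where respondent=R10, respondent_grp=UJ8 and question=q18, which has rating=691.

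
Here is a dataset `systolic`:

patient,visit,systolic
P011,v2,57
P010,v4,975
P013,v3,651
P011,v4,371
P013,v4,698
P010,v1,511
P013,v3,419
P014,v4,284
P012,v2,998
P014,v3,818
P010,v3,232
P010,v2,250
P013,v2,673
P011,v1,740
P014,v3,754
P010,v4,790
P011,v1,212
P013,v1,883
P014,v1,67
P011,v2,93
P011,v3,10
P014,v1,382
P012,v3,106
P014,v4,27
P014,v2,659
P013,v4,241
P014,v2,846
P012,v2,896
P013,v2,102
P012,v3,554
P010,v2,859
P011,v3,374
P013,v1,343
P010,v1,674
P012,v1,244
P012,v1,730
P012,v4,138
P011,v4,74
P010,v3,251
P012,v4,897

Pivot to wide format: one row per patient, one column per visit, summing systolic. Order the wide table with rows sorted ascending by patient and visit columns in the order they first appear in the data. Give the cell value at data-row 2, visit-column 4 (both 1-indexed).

952

With rows sorted ascending by patient, row 2 is patient=P011. visit columns in first-appearance order: v2, v4, v3, v1; column 4 is v1.
Long rows with patient=P011, visit=v1: 740 + 212 = 952.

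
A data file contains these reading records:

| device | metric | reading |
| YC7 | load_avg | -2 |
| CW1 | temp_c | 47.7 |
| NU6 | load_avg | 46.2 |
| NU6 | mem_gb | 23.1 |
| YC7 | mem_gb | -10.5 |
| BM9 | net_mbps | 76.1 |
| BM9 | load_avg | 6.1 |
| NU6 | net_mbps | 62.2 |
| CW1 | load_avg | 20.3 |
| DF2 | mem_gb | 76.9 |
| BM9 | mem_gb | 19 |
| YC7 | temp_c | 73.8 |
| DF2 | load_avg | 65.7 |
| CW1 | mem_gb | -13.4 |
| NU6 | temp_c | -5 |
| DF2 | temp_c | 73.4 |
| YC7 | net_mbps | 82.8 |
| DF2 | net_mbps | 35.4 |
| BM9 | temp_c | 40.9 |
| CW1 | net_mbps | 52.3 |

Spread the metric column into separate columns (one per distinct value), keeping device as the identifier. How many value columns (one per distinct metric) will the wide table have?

4 distinct metric values: mem_gb, net_mbps, temp_c, load_avg.

4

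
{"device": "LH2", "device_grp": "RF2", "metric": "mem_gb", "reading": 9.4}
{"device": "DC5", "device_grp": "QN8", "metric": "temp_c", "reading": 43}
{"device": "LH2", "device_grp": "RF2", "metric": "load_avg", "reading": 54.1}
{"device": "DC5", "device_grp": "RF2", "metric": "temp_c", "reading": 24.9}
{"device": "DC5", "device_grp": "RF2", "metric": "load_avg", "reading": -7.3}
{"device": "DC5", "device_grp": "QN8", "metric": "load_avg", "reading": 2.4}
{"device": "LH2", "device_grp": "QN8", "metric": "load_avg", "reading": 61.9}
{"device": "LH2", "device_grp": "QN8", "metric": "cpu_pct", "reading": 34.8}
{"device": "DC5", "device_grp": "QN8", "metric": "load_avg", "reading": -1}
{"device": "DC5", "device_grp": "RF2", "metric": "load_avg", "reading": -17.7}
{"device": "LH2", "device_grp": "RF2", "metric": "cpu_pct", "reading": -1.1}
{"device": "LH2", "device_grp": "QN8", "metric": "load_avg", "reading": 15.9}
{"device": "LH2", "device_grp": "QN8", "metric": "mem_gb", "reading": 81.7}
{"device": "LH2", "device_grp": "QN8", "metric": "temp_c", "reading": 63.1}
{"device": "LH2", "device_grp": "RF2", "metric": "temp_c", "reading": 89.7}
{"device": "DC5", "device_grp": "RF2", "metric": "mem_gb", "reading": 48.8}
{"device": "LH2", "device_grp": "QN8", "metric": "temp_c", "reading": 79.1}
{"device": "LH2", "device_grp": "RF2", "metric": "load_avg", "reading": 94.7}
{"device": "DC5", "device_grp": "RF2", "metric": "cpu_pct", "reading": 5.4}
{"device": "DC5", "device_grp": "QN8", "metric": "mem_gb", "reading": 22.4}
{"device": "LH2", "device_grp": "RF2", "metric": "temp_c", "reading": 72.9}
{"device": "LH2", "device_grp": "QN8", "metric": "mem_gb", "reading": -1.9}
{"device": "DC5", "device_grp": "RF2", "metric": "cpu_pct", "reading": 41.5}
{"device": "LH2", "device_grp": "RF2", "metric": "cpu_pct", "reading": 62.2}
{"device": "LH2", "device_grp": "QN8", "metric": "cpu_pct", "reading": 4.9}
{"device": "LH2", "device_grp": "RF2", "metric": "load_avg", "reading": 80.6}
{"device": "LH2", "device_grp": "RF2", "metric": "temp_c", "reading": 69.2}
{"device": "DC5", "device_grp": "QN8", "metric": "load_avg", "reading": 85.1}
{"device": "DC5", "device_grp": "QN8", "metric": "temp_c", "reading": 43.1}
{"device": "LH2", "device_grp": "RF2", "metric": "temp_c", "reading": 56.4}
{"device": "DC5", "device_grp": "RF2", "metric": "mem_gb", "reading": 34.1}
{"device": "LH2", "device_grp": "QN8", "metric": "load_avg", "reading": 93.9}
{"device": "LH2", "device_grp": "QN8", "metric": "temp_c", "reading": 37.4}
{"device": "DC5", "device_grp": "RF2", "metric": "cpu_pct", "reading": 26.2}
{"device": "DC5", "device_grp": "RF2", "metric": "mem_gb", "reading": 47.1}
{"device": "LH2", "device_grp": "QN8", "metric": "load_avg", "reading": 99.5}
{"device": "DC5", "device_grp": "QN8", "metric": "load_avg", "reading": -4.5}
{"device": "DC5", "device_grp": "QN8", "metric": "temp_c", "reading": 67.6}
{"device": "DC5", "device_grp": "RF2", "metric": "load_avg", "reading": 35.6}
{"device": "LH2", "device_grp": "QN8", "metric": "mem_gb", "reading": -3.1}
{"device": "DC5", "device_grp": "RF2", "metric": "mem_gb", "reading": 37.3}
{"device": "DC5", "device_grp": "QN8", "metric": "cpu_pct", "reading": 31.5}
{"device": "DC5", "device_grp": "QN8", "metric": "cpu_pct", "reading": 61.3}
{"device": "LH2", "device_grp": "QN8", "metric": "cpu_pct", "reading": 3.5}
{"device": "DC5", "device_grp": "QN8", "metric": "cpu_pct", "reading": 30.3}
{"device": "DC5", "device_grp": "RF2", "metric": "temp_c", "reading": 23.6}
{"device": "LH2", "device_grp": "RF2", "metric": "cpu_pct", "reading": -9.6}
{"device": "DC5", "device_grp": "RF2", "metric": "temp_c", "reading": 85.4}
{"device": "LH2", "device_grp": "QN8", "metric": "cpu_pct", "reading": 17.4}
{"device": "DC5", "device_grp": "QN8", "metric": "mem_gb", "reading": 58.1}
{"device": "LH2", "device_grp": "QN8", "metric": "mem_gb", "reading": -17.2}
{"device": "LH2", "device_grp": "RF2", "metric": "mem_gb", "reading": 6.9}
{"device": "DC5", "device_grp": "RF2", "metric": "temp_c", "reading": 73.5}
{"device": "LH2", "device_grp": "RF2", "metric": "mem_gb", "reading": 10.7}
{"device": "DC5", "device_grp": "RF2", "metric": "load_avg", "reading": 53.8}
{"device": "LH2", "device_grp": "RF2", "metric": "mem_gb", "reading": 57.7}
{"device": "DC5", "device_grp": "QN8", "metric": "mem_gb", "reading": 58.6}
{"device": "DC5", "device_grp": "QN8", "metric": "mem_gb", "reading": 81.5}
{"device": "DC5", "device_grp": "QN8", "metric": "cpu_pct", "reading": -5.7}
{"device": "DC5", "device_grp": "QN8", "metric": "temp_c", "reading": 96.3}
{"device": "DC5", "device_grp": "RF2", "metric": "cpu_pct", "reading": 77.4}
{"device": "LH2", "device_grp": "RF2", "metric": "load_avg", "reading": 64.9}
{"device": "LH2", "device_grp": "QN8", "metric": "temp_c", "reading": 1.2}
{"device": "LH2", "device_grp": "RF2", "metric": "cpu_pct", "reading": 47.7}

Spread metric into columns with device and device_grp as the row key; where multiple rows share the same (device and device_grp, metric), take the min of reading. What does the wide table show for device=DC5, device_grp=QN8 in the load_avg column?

-4.5

Rows with device=DC5, device_grp=QN8 and metric=load_avg: reading values are 2.4, -1, 85.1, -4.5.
min(2.4, -1, 85.1, -4.5) = -4.5.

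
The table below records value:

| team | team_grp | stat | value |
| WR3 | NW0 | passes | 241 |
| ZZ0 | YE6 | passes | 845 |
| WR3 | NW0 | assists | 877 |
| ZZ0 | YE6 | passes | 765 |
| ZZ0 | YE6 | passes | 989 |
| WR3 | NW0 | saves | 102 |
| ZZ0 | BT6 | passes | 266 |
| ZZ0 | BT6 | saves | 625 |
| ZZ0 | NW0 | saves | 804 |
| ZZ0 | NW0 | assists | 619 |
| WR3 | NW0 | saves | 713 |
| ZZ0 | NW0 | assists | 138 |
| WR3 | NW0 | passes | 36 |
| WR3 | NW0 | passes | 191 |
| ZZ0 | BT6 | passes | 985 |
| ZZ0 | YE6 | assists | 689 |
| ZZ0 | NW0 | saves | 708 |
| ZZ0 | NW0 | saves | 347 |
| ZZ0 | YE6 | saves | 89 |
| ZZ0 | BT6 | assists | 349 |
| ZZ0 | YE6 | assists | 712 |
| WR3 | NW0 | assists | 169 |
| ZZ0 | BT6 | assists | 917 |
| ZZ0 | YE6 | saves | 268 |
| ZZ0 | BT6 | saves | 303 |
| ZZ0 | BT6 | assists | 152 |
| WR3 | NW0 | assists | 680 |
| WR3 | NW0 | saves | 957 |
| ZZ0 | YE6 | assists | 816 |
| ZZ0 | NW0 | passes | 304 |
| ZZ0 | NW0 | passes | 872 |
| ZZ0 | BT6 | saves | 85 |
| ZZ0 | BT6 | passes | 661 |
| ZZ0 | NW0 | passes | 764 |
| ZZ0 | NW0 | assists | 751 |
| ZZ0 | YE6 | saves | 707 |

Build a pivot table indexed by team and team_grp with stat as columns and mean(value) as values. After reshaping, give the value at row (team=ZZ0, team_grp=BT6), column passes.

637.33

Rows with team=ZZ0, team_grp=BT6 and stat=passes: value values are 266, 985, 661.
(266 + 985 + 661) / 3 = 637.33.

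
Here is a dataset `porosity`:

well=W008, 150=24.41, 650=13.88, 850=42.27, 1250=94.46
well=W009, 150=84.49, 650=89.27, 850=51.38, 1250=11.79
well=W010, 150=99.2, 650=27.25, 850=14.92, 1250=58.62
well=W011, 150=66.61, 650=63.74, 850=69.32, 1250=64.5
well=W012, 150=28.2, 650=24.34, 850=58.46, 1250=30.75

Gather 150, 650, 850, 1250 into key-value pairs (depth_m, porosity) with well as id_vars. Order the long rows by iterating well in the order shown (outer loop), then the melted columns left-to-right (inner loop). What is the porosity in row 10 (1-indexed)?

20 rows total (5 × 4). Row 10: index ⌊(10-1)/4⌋ = 2 into well → W010; (10-1) mod 4 = 1 into the melted columns → 650.
So row 10 is (W010, 650, 27.25); porosity = 27.25.

27.25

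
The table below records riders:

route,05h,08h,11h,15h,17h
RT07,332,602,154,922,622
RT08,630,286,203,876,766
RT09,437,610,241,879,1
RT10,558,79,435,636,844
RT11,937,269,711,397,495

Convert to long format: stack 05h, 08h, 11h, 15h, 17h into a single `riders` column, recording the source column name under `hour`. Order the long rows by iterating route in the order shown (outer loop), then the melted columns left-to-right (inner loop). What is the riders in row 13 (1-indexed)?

241

25 rows total (5 × 5). Row 13: index ⌊(13-1)/5⌋ = 2 into route → RT09; (13-1) mod 5 = 2 into the melted columns → 11h.
So row 13 is (RT09, 11h, 241); riders = 241.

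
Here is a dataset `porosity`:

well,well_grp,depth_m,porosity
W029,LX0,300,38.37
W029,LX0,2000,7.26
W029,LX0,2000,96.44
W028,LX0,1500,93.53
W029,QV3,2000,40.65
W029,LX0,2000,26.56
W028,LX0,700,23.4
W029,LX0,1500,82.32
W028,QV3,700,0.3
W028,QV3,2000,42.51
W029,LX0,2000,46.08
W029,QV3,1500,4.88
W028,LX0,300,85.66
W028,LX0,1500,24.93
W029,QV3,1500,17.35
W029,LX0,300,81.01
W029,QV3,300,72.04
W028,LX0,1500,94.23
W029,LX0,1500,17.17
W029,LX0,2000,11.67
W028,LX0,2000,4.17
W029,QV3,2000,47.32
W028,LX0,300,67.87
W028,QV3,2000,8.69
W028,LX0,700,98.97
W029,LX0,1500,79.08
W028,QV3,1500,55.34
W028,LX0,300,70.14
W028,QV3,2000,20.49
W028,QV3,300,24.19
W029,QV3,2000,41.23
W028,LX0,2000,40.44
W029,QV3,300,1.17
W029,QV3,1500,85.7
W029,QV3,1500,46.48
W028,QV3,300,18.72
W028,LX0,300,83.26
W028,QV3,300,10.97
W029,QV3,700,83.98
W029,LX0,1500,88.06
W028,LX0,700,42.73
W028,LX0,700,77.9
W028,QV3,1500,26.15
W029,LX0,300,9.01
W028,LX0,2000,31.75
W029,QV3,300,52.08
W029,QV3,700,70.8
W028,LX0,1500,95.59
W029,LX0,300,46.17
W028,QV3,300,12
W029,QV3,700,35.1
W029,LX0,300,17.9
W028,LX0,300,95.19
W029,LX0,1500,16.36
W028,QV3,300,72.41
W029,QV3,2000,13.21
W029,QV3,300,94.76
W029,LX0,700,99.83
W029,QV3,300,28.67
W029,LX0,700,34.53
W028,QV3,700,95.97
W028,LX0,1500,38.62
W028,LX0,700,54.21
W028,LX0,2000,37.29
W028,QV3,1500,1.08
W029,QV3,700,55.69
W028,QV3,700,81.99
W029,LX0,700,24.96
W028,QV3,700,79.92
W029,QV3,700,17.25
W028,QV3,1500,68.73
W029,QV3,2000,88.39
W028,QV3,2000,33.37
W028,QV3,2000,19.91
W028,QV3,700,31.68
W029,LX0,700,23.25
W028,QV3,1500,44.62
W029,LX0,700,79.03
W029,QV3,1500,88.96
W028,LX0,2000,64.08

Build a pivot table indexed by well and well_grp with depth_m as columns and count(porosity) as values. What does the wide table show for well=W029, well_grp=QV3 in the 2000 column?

Rows with well=W029, well_grp=QV3 and depth_m=2000: porosity values are 40.65, 47.32, 41.23, 13.21, 88.39.
5 rows match — count = 5.

5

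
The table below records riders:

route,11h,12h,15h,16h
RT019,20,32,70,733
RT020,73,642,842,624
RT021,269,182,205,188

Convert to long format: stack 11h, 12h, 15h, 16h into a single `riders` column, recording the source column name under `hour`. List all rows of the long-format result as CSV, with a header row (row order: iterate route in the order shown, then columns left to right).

route,hour,riders
RT019,11h,20
RT019,12h,32
RT019,15h,70
RT019,16h,733
RT020,11h,73
RT020,12h,642
RT020,15h,842
RT020,16h,624
RT021,11h,269
RT021,12h,182
RT021,15h,205
RT021,16h,188

Each (route, column) pair becomes one row: 3 × 4 = 12 rows.
For example, (RT019, 11h) → riders=20.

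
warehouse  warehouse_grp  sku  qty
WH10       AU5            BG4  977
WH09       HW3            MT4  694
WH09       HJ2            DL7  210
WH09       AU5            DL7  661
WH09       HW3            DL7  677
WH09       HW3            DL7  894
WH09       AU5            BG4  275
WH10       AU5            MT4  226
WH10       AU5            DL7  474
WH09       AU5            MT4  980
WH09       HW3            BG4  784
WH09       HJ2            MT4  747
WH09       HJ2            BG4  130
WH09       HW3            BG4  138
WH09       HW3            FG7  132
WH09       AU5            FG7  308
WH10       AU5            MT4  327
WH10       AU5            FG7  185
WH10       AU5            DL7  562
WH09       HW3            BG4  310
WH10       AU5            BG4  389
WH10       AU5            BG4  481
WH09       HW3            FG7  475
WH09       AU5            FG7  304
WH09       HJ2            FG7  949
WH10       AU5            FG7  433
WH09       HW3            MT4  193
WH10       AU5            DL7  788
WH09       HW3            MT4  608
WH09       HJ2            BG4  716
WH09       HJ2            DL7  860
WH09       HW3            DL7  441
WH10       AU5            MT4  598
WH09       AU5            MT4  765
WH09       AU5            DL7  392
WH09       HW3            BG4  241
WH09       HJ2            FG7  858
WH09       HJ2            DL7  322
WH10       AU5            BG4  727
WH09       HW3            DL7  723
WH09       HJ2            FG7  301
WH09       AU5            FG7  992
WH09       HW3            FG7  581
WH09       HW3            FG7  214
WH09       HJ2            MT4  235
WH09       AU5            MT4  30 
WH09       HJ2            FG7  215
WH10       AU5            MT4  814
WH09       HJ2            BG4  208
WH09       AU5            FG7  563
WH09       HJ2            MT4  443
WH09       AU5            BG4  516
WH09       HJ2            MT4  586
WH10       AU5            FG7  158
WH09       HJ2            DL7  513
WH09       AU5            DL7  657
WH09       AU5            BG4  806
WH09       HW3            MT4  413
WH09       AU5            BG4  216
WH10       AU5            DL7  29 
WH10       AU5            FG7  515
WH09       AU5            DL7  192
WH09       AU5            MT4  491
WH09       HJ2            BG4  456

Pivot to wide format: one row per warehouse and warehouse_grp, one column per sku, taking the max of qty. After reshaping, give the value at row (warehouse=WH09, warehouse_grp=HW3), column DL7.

894

Rows with warehouse=WH09, warehouse_grp=HW3 and sku=DL7: qty values are 677, 894, 441, 723.
max(677, 894, 441, 723) = 894.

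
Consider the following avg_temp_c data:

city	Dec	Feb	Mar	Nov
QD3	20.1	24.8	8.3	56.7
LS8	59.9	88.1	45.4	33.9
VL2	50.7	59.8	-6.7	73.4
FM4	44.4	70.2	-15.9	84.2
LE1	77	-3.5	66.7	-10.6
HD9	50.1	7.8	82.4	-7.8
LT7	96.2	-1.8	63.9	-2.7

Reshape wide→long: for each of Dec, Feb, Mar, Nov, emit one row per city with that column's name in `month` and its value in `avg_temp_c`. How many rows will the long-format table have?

28

7 city values × 4 melted columns = 28 rows.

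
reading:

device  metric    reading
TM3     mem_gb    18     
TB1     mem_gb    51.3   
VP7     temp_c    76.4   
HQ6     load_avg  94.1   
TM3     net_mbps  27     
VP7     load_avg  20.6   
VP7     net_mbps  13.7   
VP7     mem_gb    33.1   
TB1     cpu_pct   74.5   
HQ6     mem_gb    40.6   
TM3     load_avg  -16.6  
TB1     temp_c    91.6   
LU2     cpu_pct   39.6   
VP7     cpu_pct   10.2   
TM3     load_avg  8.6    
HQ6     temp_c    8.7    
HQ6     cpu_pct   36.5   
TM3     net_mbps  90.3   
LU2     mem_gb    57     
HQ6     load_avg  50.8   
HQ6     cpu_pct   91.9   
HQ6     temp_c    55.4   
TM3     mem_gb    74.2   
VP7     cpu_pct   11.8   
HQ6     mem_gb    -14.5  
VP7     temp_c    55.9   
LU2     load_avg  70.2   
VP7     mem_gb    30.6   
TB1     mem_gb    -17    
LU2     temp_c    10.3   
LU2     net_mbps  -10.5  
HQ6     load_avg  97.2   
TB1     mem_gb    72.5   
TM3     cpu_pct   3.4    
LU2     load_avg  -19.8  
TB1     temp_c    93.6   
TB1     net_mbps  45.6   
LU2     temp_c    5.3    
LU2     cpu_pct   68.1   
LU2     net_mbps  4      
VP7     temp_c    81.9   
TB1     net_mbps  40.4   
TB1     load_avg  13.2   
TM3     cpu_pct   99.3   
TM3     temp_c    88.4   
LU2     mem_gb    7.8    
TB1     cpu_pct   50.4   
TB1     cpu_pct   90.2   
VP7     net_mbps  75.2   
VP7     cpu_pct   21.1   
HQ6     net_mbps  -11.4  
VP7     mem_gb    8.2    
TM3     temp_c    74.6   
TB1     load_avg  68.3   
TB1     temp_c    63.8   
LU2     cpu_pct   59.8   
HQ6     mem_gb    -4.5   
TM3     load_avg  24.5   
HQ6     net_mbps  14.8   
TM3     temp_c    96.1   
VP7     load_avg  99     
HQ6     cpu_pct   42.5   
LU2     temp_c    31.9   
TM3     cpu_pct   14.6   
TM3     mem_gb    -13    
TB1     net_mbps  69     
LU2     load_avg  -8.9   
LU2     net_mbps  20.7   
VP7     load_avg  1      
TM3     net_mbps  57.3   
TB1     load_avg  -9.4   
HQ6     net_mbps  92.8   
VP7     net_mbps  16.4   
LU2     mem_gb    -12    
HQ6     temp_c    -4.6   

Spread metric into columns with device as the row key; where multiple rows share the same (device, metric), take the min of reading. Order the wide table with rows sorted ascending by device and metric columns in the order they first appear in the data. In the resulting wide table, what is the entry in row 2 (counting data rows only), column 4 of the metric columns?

With rows sorted ascending by device, row 2 is device=LU2. metric columns in first-appearance order: mem_gb, temp_c, load_avg, net_mbps, cpu_pct; column 4 is net_mbps.
Long rows with device=LU2, metric=net_mbps: min(-10.5, 4, 20.7) = -10.5.

-10.5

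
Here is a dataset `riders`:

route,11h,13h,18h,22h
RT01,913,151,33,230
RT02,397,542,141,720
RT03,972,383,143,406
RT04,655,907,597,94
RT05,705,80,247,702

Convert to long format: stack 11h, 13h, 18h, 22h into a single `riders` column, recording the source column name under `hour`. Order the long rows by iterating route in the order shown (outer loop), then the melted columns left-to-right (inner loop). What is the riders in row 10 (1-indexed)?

383

20 rows total (5 × 4). Row 10: index ⌊(10-1)/4⌋ = 2 into route → RT03; (10-1) mod 4 = 1 into the melted columns → 13h.
So row 10 is (RT03, 13h, 383); riders = 383.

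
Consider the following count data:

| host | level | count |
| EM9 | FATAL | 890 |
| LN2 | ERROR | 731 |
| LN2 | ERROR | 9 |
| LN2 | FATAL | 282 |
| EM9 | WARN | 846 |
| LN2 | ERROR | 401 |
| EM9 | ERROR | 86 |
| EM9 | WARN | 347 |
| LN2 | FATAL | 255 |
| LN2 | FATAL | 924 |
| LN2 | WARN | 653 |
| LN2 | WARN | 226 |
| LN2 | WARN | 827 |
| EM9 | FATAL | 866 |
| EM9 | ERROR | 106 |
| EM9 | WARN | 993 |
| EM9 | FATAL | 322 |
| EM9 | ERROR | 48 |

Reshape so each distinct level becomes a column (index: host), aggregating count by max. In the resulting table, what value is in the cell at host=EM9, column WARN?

Rows with host=EM9 and level=WARN: count values are 846, 347, 993.
max(846, 347, 993) = 993.

993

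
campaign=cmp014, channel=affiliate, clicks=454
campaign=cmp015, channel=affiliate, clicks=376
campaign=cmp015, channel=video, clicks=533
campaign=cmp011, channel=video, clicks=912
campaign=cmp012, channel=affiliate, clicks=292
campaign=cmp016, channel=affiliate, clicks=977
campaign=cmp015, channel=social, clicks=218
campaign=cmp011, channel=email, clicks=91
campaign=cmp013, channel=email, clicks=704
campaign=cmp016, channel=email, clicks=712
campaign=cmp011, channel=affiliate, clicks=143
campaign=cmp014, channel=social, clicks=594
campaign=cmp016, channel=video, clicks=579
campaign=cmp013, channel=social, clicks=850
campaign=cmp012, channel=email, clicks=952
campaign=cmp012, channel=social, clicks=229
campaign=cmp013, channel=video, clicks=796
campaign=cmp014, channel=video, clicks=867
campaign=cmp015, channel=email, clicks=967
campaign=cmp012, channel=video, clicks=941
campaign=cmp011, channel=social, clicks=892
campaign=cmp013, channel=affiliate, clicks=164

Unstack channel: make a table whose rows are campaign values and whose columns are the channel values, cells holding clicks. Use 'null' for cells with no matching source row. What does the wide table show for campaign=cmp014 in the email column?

No long-format row has campaign=cmp014 and channel=email, so the cell is null.

null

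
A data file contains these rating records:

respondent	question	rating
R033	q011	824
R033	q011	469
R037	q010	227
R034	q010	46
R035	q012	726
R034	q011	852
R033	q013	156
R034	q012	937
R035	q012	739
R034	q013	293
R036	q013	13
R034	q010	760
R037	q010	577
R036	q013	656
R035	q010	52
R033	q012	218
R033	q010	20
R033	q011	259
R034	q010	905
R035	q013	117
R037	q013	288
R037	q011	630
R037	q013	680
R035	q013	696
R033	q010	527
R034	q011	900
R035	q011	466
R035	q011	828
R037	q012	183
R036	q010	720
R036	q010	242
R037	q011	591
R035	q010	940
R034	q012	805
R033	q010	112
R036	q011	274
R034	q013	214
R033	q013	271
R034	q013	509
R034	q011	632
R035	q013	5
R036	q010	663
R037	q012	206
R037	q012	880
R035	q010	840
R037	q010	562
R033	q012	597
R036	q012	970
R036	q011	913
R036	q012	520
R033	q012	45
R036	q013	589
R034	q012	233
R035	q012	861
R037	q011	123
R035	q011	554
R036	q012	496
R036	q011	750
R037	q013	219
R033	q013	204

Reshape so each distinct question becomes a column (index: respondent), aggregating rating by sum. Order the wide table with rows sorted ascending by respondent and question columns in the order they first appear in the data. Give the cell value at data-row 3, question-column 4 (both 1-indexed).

With rows sorted ascending by respondent, row 3 is respondent=R035. question columns in first-appearance order: q011, q010, q012, q013; column 4 is q013.
Long rows with respondent=R035, question=q013: 117 + 696 + 5 = 818.

818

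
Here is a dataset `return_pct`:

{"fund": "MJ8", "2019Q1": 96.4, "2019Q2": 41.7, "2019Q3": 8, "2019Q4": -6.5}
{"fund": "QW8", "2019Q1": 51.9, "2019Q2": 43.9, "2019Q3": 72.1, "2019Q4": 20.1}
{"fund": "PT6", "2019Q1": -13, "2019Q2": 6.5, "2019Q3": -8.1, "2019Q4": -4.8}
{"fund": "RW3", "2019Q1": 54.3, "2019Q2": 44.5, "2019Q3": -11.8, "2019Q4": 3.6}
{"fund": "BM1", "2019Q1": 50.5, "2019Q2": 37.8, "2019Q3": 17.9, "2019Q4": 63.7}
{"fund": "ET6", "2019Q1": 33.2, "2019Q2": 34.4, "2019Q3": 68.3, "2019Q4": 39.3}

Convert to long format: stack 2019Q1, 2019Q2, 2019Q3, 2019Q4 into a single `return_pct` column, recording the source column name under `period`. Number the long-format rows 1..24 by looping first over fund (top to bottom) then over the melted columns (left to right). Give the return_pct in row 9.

24 rows total (6 × 4). Row 9: index ⌊(9-1)/4⌋ = 2 into fund → PT6; (9-1) mod 4 = 0 into the melted columns → 2019Q1.
So row 9 is (PT6, 2019Q1, -13); return_pct = -13.

-13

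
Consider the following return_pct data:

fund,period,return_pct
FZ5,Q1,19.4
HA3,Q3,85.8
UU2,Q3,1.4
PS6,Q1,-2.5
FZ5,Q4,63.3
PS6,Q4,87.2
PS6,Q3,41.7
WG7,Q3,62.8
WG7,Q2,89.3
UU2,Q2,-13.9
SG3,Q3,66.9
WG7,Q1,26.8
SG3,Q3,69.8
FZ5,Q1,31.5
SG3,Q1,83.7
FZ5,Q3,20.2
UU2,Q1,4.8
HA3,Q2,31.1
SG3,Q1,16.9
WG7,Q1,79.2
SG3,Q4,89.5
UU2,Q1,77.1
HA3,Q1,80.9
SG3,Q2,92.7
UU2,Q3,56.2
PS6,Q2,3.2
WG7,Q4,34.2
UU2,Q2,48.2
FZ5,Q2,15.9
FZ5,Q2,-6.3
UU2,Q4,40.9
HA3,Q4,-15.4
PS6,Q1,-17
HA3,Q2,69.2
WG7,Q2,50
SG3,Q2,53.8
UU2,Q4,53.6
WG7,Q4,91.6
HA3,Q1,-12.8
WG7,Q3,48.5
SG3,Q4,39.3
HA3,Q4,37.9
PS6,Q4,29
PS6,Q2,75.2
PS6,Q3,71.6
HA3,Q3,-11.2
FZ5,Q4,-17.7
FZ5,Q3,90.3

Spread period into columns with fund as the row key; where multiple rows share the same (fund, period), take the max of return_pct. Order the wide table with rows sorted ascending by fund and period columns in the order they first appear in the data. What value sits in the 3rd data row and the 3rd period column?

87.2

With rows sorted ascending by fund, row 3 is fund=PS6. period columns in first-appearance order: Q1, Q3, Q4, Q2; column 3 is Q4.
Long rows with fund=PS6, period=Q4: max(87.2, 29) = 87.2.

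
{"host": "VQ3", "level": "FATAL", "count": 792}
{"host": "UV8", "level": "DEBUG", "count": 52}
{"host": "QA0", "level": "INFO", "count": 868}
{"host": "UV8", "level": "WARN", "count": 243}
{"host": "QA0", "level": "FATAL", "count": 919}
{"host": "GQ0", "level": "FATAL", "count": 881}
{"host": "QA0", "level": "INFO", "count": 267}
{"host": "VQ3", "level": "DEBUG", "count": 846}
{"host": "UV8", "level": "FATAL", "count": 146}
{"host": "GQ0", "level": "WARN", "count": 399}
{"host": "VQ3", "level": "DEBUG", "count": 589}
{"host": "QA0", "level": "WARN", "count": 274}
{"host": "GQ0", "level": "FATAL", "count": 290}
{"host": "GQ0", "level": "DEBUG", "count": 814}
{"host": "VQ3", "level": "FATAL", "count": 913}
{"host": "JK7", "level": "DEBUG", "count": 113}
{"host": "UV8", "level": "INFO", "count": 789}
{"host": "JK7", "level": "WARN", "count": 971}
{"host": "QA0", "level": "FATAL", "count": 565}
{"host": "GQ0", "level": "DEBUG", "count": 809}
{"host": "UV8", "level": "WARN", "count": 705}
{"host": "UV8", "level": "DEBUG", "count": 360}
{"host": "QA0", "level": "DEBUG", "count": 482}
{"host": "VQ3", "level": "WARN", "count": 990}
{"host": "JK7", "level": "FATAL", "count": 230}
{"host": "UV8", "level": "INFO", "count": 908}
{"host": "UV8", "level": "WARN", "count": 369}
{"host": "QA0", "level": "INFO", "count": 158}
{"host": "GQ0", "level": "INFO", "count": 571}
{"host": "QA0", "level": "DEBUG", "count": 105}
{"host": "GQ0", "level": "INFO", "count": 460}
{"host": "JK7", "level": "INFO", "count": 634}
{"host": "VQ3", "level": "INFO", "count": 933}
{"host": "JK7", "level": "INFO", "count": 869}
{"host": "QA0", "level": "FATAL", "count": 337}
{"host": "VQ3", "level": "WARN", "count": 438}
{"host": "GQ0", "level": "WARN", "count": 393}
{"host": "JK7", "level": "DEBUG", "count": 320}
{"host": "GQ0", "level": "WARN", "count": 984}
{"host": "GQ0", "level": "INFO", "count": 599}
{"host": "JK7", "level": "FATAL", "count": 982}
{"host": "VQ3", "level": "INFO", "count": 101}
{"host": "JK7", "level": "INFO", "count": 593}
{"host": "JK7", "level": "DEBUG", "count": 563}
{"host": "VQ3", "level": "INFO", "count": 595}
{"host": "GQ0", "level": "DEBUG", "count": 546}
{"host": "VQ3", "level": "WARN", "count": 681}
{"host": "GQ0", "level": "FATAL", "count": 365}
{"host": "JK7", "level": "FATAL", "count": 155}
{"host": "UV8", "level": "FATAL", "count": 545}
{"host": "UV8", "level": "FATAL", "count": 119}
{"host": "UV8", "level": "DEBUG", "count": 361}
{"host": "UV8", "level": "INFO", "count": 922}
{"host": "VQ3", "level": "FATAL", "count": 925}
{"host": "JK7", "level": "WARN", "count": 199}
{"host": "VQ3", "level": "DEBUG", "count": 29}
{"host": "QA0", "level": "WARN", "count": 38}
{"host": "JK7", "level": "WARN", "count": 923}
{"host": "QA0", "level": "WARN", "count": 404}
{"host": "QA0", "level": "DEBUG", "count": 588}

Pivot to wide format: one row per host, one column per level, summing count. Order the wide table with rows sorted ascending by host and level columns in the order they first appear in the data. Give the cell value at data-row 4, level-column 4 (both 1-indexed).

With rows sorted ascending by host, row 4 is host=UV8. level columns in first-appearance order: FATAL, DEBUG, INFO, WARN; column 4 is WARN.
Long rows with host=UV8, level=WARN: 243 + 705 + 369 = 1317.

1317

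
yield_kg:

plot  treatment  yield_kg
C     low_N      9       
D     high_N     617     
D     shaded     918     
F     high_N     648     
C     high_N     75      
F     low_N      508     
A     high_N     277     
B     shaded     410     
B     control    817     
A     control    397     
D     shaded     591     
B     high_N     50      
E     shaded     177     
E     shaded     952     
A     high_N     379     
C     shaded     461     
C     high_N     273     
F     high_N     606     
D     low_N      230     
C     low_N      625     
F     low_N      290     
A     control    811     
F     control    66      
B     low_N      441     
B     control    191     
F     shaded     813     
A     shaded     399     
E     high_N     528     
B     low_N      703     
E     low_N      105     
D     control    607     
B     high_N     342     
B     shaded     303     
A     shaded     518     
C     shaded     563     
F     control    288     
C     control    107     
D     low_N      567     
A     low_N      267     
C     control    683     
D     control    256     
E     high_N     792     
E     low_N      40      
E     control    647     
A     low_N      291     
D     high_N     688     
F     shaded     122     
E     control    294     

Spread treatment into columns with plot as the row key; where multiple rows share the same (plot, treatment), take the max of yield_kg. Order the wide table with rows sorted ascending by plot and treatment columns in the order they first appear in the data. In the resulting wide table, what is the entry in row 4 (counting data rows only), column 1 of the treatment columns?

567

With rows sorted ascending by plot, row 4 is plot=D. treatment columns in first-appearance order: low_N, high_N, shaded, control; column 1 is low_N.
Long rows with plot=D, treatment=low_N: max(230, 567) = 567.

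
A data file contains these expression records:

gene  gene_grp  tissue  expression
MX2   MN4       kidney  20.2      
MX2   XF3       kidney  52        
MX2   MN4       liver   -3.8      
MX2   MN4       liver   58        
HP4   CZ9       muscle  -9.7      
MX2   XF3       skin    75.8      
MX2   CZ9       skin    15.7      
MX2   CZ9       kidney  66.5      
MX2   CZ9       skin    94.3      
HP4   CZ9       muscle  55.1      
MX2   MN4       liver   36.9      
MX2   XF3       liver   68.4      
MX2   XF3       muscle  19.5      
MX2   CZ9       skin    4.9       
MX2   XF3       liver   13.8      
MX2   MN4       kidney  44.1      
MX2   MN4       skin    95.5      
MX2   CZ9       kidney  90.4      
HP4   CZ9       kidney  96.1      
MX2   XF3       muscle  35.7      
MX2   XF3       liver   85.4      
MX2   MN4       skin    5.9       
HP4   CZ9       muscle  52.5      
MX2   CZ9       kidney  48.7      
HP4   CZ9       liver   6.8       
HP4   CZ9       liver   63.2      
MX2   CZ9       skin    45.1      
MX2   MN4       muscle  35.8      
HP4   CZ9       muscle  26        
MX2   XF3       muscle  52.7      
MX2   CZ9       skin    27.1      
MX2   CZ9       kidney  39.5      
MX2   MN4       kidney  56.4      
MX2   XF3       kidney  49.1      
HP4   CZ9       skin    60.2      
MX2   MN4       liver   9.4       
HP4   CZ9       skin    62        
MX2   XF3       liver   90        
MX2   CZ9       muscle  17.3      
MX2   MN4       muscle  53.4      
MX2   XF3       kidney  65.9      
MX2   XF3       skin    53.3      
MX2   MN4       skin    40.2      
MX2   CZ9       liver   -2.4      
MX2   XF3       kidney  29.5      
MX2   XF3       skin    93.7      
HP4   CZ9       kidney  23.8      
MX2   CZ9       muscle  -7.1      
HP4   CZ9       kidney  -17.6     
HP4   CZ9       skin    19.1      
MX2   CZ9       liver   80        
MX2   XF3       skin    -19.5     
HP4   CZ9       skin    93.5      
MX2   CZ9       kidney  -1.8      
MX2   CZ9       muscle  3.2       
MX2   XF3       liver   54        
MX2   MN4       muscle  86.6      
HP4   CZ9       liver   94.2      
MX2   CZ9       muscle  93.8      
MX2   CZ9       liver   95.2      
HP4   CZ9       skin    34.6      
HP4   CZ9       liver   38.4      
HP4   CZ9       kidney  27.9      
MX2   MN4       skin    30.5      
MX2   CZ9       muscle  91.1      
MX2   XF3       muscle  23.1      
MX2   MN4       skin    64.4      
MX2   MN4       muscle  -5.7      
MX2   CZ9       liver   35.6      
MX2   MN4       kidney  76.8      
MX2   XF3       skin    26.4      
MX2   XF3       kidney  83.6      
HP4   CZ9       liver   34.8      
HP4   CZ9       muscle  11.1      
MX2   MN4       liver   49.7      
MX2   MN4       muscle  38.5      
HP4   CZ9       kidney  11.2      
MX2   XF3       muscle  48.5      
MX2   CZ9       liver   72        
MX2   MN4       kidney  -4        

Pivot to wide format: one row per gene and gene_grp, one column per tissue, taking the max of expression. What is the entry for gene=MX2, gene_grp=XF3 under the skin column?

93.7

Rows with gene=MX2, gene_grp=XF3 and tissue=skin: expression values are 75.8, 53.3, 93.7, -19.5, 26.4.
max(75.8, 53.3, 93.7, -19.5, 26.4) = 93.7.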